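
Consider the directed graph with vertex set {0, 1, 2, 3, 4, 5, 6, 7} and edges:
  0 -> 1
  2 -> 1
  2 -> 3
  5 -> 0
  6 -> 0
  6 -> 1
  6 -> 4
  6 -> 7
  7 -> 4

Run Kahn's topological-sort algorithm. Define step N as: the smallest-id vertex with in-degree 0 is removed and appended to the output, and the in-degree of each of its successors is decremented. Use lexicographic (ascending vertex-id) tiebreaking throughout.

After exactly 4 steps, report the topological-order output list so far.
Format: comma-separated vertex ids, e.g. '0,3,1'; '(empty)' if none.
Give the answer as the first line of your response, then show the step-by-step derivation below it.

2,3,5,6

step 1: output 2; order=[2]; indeg=(2,2,0,0,2,0,0,1)
step 2: output 3; order=[2,3]; indeg=(2,2,0,0,2,0,0,1)
step 3: output 5; order=[2,3,5]; indeg=(1,2,0,0,2,0,0,1)
step 4: output 6; order=[2,3,5,6]; indeg=(0,1,0,0,1,0,0,0)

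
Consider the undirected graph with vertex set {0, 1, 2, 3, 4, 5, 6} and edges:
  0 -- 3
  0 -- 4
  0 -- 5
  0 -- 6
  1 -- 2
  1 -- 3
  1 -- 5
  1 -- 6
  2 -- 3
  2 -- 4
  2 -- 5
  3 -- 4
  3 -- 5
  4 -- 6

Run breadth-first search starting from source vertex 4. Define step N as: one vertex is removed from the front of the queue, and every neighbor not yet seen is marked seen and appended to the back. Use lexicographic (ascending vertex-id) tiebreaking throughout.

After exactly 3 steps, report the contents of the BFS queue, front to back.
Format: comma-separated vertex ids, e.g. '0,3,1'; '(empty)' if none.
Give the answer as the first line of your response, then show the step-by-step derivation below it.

3,6,5,1

step 1: dequeue 4; queue=[0,2,3,6]; order=4
step 2: dequeue 0; queue=[2,3,6,5]; order=4,0
step 3: dequeue 2; queue=[3,6,5,1]; order=4,0,2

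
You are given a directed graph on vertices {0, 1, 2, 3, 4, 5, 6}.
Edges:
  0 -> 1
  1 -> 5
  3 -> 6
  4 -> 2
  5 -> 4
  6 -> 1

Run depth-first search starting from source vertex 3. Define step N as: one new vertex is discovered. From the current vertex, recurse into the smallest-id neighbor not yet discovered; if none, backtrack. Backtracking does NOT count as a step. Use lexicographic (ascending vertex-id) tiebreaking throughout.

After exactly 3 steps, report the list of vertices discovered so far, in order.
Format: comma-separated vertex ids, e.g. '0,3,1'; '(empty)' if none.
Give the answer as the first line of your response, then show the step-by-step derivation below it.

3,6,1

step 1: discover 3; path=3; order=3
step 2: discover 6; path=3>6; order=3,6
step 3: discover 1; path=3>6>1; order=3,6,1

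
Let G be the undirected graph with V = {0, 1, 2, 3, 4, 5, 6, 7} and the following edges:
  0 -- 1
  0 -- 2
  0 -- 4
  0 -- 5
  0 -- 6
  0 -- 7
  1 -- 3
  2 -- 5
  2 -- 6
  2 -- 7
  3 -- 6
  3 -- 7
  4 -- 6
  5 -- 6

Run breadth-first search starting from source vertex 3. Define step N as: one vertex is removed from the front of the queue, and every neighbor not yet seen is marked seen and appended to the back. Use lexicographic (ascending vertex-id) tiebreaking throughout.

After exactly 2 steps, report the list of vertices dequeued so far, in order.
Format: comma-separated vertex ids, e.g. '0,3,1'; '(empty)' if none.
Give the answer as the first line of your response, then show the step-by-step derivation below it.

3,1

step 1: dequeue 3; queue=[1,6,7]; order=3
step 2: dequeue 1; queue=[6,7,0]; order=3,1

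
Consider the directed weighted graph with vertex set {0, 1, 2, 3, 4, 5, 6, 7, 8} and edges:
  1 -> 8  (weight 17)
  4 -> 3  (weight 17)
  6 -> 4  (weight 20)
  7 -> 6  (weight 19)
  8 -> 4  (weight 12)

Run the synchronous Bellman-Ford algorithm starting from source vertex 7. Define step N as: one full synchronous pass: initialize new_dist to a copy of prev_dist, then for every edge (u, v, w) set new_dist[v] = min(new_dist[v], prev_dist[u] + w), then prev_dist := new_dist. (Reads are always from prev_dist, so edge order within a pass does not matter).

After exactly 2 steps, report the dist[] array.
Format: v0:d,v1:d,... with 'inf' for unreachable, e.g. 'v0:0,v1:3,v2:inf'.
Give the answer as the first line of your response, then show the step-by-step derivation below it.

v0:inf,v1:inf,v2:inf,v3:inf,v4:39,v5:inf,v6:19,v7:0,v8:inf

step 1: dist = v0:inf,v1:inf,v2:inf,v3:inf,v4:inf,v5:inf,v6:19,v7:0,v8:inf
step 2: dist = v0:inf,v1:inf,v2:inf,v3:inf,v4:39,v5:inf,v6:19,v7:0,v8:inf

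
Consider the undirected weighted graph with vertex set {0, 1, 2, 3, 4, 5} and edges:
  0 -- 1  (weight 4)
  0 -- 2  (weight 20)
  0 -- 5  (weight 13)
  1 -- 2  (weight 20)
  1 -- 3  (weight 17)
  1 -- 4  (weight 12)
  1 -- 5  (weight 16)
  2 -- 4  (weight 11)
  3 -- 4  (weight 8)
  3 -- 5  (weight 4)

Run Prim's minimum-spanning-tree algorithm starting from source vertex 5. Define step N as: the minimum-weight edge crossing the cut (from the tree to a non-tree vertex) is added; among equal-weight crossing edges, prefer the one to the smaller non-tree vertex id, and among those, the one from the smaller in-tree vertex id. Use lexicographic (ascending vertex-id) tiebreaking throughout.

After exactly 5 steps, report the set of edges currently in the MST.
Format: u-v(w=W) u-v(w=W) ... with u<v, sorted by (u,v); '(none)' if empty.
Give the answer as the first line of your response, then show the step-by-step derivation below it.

0-1(w=4) 1-4(w=12) 2-4(w=11) 3-4(w=8) 3-5(w=4)

step 1: add edge 3-5 (w=4); MST = {3-5(w=4)}
step 2: add edge 3-4 (w=8); MST = {3-4(w=8) 3-5(w=4)}
step 3: add edge 2-4 (w=11); MST = {2-4(w=11) 3-4(w=8) 3-5(w=4)}
step 4: add edge 1-4 (w=12); MST = {1-4(w=12) 2-4(w=11) 3-4(w=8) 3-5(w=4)}
step 5: add edge 0-1 (w=4); MST = {0-1(w=4) 1-4(w=12) 2-4(w=11) 3-4(w=8) 3-5(w=4)}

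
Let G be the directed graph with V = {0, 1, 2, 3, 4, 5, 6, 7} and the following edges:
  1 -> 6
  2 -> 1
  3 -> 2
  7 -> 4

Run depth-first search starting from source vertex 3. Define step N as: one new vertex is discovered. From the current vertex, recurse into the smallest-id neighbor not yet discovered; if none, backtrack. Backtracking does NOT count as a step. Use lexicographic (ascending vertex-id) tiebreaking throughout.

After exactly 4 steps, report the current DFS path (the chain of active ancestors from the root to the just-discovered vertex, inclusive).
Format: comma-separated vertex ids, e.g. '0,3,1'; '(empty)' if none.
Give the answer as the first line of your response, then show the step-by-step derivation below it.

3,2,1,6

step 1: discover 3; path=3; order=3
step 2: discover 2; path=3>2; order=3,2
step 3: discover 1; path=3>2>1; order=3,2,1
step 4: discover 6; path=3>2>1>6; order=3,2,1,6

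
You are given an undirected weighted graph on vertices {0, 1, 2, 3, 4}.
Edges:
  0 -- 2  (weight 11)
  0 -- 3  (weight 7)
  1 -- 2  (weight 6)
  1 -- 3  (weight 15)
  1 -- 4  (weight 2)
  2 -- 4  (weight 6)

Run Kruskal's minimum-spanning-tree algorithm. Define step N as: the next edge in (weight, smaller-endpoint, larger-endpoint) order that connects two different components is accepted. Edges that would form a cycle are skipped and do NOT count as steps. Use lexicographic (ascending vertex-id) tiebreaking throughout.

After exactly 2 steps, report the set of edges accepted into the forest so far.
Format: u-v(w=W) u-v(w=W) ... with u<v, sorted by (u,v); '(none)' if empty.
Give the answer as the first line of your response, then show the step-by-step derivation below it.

1-2(w=6) 1-4(w=2)

step 1: add edge 1-4 (w=2); MST = {1-4(w=2)}
step 2: add edge 1-2 (w=6); MST = {1-2(w=6) 1-4(w=2)}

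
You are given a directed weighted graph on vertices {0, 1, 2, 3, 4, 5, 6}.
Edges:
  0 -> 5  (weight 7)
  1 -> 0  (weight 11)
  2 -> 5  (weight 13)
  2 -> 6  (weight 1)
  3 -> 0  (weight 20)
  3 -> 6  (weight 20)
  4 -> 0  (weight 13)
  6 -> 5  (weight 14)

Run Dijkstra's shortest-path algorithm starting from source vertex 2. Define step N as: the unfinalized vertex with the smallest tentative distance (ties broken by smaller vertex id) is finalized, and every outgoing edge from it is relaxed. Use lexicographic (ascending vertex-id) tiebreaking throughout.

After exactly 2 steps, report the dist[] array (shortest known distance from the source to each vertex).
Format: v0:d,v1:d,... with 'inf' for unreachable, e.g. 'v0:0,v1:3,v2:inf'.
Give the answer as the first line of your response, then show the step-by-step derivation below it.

v0:inf,v1:inf,v2:0,v3:inf,v4:inf,v5:13,v6:1

step 1: dist = v0:inf,v1:inf,v2:0,v3:inf,v4:inf,v5:13,v6:1
step 2: dist = v0:inf,v1:inf,v2:0,v3:inf,v4:inf,v5:13,v6:1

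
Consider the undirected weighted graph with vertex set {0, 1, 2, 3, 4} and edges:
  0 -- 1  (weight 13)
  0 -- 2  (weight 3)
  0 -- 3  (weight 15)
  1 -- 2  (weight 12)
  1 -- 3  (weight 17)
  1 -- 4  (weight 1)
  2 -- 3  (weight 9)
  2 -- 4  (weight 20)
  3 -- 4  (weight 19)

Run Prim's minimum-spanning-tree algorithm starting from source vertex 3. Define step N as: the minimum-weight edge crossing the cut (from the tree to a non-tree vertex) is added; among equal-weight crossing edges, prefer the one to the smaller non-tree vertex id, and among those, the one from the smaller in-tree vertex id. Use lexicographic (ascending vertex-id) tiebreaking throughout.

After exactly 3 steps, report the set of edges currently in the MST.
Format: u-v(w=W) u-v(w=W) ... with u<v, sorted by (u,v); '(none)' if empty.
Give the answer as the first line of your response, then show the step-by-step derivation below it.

0-2(w=3) 1-2(w=12) 2-3(w=9)

step 1: add edge 2-3 (w=9); MST = {2-3(w=9)}
step 2: add edge 0-2 (w=3); MST = {0-2(w=3) 2-3(w=9)}
step 3: add edge 1-2 (w=12); MST = {0-2(w=3) 1-2(w=12) 2-3(w=9)}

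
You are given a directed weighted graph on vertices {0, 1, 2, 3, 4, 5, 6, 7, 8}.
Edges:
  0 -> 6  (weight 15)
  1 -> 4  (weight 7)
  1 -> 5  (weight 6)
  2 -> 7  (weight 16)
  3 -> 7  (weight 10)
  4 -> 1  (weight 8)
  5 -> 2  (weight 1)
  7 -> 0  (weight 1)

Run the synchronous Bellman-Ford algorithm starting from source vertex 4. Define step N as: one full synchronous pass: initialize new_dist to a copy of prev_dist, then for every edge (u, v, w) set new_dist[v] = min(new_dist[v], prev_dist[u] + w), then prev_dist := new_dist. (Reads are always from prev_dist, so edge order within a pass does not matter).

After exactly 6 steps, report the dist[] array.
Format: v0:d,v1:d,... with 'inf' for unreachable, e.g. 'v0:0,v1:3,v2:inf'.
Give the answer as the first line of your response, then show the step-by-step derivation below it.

v0:32,v1:8,v2:15,v3:inf,v4:0,v5:14,v6:47,v7:31,v8:inf

step 1: dist = v0:inf,v1:8,v2:inf,v3:inf,v4:0,v5:inf,v6:inf,v7:inf,v8:inf
step 2: dist = v0:inf,v1:8,v2:inf,v3:inf,v4:0,v5:14,v6:inf,v7:inf,v8:inf
step 3: dist = v0:inf,v1:8,v2:15,v3:inf,v4:0,v5:14,v6:inf,v7:inf,v8:inf
step 4: dist = v0:inf,v1:8,v2:15,v3:inf,v4:0,v5:14,v6:inf,v7:31,v8:inf
step 5: dist = v0:32,v1:8,v2:15,v3:inf,v4:0,v5:14,v6:inf,v7:31,v8:inf
step 6: dist = v0:32,v1:8,v2:15,v3:inf,v4:0,v5:14,v6:47,v7:31,v8:inf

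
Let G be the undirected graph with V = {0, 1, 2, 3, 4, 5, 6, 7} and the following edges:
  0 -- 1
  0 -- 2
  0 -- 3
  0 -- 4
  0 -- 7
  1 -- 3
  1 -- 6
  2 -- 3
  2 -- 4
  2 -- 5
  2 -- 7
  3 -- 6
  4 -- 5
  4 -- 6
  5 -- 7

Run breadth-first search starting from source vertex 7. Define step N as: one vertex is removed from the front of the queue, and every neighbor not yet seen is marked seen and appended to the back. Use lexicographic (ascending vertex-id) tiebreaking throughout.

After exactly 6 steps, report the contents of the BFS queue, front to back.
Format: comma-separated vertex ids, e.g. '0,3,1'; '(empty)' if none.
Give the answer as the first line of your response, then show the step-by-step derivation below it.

4,6

step 1: dequeue 7; queue=[0,2,5]; order=7
step 2: dequeue 0; queue=[2,5,1,3,4]; order=7,0
step 3: dequeue 2; queue=[5,1,3,4]; order=7,0,2
step 4: dequeue 5; queue=[1,3,4]; order=7,0,2,5
step 5: dequeue 1; queue=[3,4,6]; order=7,0,2,5,1
step 6: dequeue 3; queue=[4,6]; order=7,0,2,5,1,3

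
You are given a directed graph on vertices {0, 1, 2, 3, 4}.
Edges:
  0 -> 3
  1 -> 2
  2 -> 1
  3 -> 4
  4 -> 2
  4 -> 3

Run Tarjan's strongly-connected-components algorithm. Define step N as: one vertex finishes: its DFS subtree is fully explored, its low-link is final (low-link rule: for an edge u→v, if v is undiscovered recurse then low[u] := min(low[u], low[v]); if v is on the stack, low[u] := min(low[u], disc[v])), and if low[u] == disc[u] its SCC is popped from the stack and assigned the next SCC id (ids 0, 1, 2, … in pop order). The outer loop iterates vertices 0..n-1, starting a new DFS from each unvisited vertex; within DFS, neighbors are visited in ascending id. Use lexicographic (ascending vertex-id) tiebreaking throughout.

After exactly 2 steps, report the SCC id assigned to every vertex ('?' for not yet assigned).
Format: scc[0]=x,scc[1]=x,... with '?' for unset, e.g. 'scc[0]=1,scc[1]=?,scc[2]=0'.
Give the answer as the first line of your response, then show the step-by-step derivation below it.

scc[0]=?,scc[1]=0,scc[2]=0,scc[3]=?,scc[4]=?

step 1: low=(low[0]=0,low[1]=3,low[2]=3,low[3]=1,low[4]=2); scc=(scc[0]=?,scc[1]=?,scc[2]=?,scc[3]=?,scc[4]=?)
step 2: low=(low[0]=0,low[1]=3,low[2]=3,low[3]=1,low[4]=2); scc=(scc[0]=?,scc[1]=0,scc[2]=0,scc[3]=?,scc[4]=?)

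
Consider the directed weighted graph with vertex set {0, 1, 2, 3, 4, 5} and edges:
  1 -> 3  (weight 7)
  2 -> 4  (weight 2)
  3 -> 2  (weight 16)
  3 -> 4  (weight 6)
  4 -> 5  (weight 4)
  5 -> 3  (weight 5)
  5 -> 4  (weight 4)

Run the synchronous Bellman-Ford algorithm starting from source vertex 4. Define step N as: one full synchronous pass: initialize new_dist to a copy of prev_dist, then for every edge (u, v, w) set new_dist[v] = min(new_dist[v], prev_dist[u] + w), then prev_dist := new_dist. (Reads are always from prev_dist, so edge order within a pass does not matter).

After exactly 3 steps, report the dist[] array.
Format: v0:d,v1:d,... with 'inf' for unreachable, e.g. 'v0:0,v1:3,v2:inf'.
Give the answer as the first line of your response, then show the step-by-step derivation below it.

v0:inf,v1:inf,v2:25,v3:9,v4:0,v5:4

step 1: dist = v0:inf,v1:inf,v2:inf,v3:inf,v4:0,v5:4
step 2: dist = v0:inf,v1:inf,v2:inf,v3:9,v4:0,v5:4
step 3: dist = v0:inf,v1:inf,v2:25,v3:9,v4:0,v5:4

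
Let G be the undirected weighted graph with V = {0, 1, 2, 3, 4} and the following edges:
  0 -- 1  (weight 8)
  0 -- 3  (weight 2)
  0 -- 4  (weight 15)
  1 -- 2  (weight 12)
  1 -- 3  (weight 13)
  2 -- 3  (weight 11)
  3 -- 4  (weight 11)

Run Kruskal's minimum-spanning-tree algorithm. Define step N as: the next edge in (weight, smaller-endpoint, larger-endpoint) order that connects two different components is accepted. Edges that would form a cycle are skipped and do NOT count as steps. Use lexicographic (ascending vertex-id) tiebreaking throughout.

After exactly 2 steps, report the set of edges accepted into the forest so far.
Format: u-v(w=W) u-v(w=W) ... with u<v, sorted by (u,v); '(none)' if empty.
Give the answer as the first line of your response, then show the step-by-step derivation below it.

0-1(w=8) 0-3(w=2)

step 1: add edge 0-3 (w=2); MST = {0-3(w=2)}
step 2: add edge 0-1 (w=8); MST = {0-1(w=8) 0-3(w=2)}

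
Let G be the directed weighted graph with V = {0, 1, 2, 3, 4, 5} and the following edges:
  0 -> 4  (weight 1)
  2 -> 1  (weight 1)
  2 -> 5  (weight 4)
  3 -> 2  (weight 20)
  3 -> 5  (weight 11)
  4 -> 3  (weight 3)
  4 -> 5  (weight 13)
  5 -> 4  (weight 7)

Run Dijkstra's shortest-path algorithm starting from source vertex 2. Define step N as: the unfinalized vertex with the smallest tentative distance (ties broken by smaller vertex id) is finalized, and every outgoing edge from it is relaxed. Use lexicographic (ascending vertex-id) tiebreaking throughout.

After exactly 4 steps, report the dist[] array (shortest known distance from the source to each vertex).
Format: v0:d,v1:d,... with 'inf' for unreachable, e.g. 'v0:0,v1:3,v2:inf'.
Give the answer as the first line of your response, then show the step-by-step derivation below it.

v0:inf,v1:1,v2:0,v3:14,v4:11,v5:4

step 1: dist = v0:inf,v1:1,v2:0,v3:inf,v4:inf,v5:4
step 2: dist = v0:inf,v1:1,v2:0,v3:inf,v4:inf,v5:4
step 3: dist = v0:inf,v1:1,v2:0,v3:inf,v4:11,v5:4
step 4: dist = v0:inf,v1:1,v2:0,v3:14,v4:11,v5:4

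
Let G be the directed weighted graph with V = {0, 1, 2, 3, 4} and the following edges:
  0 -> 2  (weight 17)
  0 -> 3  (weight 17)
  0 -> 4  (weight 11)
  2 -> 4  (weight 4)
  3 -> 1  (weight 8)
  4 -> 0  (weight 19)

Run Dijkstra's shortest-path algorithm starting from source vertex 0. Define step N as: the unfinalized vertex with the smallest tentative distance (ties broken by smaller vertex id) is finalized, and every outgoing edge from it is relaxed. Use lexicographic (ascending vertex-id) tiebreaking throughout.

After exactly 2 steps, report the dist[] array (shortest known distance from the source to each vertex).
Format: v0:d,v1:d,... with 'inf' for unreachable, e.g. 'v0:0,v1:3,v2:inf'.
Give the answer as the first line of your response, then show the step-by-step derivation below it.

v0:0,v1:inf,v2:17,v3:17,v4:11

step 1: dist = v0:0,v1:inf,v2:17,v3:17,v4:11
step 2: dist = v0:0,v1:inf,v2:17,v3:17,v4:11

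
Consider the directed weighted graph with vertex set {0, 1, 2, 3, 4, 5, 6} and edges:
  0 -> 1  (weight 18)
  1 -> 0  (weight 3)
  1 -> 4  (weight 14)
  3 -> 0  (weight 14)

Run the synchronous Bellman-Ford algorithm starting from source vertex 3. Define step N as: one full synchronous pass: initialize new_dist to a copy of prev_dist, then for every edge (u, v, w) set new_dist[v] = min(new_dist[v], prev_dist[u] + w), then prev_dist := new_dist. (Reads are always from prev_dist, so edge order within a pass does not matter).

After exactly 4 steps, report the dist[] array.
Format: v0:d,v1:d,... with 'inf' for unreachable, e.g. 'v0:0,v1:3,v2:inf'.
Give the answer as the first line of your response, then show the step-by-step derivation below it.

v0:14,v1:32,v2:inf,v3:0,v4:46,v5:inf,v6:inf

step 1: dist = v0:14,v1:inf,v2:inf,v3:0,v4:inf,v5:inf,v6:inf
step 2: dist = v0:14,v1:32,v2:inf,v3:0,v4:inf,v5:inf,v6:inf
step 3: dist = v0:14,v1:32,v2:inf,v3:0,v4:46,v5:inf,v6:inf
step 4: dist = v0:14,v1:32,v2:inf,v3:0,v4:46,v5:inf,v6:inf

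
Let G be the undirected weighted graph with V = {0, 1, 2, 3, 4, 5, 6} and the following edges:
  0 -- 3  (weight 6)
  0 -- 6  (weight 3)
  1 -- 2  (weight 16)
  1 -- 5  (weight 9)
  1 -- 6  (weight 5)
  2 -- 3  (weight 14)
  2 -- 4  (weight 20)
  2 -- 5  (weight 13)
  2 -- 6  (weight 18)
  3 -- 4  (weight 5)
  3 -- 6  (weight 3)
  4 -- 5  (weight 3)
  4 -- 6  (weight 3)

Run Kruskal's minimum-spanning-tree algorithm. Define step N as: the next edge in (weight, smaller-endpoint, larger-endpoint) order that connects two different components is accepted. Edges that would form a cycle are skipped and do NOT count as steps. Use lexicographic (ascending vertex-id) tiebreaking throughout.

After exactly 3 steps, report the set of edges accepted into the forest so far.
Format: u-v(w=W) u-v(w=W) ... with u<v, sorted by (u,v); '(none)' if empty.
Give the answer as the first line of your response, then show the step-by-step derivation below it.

0-6(w=3) 3-6(w=3) 4-5(w=3)

step 1: add edge 0-6 (w=3); MST = {0-6(w=3)}
step 2: add edge 3-6 (w=3); MST = {0-6(w=3) 3-6(w=3)}
step 3: add edge 4-5 (w=3); MST = {0-6(w=3) 3-6(w=3) 4-5(w=3)}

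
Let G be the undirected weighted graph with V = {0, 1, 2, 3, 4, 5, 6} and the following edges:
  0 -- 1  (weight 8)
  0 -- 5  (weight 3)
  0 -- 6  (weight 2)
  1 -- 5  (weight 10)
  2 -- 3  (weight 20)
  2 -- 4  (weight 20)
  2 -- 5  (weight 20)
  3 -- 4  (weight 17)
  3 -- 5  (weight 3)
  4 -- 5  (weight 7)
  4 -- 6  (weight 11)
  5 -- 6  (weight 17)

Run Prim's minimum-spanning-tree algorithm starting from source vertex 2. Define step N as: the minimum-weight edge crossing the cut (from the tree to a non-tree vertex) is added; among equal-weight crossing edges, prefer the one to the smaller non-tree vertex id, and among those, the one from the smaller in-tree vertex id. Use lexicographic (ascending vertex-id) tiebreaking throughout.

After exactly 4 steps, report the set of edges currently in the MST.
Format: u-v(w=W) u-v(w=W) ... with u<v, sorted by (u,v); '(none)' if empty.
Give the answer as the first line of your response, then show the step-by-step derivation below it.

0-5(w=3) 0-6(w=2) 2-3(w=20) 3-5(w=3)

step 1: add edge 2-3 (w=20); MST = {2-3(w=20)}
step 2: add edge 3-5 (w=3); MST = {2-3(w=20) 3-5(w=3)}
step 3: add edge 0-5 (w=3); MST = {0-5(w=3) 2-3(w=20) 3-5(w=3)}
step 4: add edge 0-6 (w=2); MST = {0-5(w=3) 0-6(w=2) 2-3(w=20) 3-5(w=3)}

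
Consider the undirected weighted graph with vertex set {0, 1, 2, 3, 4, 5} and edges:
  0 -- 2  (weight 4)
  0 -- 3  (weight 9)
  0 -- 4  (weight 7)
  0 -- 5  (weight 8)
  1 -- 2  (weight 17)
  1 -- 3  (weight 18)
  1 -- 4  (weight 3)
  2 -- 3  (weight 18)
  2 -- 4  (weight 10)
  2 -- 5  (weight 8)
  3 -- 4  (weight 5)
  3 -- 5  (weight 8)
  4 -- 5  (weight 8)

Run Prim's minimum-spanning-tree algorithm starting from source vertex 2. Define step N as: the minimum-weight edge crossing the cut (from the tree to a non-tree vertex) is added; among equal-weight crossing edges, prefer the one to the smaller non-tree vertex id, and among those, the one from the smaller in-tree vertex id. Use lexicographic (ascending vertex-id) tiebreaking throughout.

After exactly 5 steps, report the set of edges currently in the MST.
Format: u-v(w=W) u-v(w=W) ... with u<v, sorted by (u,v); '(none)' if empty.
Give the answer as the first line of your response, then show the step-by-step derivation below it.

0-2(w=4) 0-4(w=7) 0-5(w=8) 1-4(w=3) 3-4(w=5)

step 1: add edge 0-2 (w=4); MST = {0-2(w=4)}
step 2: add edge 0-4 (w=7); MST = {0-2(w=4) 0-4(w=7)}
step 3: add edge 1-4 (w=3); MST = {0-2(w=4) 0-4(w=7) 1-4(w=3)}
step 4: add edge 3-4 (w=5); MST = {0-2(w=4) 0-4(w=7) 1-4(w=3) 3-4(w=5)}
step 5: add edge 0-5 (w=8); MST = {0-2(w=4) 0-4(w=7) 0-5(w=8) 1-4(w=3) 3-4(w=5)}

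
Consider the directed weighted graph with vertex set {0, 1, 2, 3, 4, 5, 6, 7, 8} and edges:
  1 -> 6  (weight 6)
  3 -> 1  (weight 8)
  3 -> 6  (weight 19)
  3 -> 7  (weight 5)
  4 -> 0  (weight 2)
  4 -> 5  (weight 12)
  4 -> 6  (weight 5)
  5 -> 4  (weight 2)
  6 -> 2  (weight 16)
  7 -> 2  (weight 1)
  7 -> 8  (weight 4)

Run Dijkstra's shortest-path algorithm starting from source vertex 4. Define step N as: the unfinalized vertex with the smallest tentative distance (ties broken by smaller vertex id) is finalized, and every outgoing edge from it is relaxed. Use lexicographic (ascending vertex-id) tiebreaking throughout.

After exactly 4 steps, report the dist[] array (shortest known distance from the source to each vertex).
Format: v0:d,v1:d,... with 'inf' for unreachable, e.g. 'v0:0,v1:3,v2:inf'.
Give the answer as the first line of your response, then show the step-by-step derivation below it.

v0:2,v1:inf,v2:21,v3:inf,v4:0,v5:12,v6:5,v7:inf,v8:inf

step 1: dist = v0:2,v1:inf,v2:inf,v3:inf,v4:0,v5:12,v6:5,v7:inf,v8:inf
step 2: dist = v0:2,v1:inf,v2:inf,v3:inf,v4:0,v5:12,v6:5,v7:inf,v8:inf
step 3: dist = v0:2,v1:inf,v2:21,v3:inf,v4:0,v5:12,v6:5,v7:inf,v8:inf
step 4: dist = v0:2,v1:inf,v2:21,v3:inf,v4:0,v5:12,v6:5,v7:inf,v8:inf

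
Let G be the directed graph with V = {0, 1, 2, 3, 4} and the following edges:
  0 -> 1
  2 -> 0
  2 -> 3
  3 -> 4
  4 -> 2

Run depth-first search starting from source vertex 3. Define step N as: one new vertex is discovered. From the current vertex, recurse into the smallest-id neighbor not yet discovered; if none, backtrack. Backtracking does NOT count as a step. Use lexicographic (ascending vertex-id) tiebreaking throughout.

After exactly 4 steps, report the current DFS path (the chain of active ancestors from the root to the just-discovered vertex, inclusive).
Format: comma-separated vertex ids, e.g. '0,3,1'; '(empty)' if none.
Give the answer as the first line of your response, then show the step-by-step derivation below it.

3,4,2,0

step 1: discover 3; path=3; order=3
step 2: discover 4; path=3>4; order=3,4
step 3: discover 2; path=3>4>2; order=3,4,2
step 4: discover 0; path=3>4>2>0; order=3,4,2,0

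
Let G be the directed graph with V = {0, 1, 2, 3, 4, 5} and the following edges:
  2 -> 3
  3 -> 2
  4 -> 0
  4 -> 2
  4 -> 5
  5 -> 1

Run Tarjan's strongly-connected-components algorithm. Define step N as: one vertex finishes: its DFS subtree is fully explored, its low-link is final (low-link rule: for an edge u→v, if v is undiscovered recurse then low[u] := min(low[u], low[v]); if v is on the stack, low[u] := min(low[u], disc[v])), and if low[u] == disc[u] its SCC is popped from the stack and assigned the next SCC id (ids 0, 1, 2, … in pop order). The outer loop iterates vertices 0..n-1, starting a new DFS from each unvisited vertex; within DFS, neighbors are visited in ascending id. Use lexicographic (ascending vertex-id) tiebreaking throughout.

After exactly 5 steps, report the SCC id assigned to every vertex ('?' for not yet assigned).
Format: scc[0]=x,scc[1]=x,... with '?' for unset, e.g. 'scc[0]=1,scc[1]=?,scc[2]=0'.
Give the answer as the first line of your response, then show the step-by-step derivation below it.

scc[0]=0,scc[1]=1,scc[2]=2,scc[3]=2,scc[4]=?,scc[5]=3

step 1: low=(low[0]=0,low[1]=?,low[2]=?,low[3]=?,low[4]=?,low[5]=?); scc=(scc[0]=0,scc[1]=?,scc[2]=?,scc[3]=?,scc[4]=?,scc[5]=?)
step 2: low=(low[0]=0,low[1]=1,low[2]=?,low[3]=?,low[4]=?,low[5]=?); scc=(scc[0]=0,scc[1]=1,scc[2]=?,scc[3]=?,scc[4]=?,scc[5]=?)
step 3: low=(low[0]=0,low[1]=1,low[2]=2,low[3]=2,low[4]=?,low[5]=?); scc=(scc[0]=0,scc[1]=1,scc[2]=?,scc[3]=?,scc[4]=?,scc[5]=?)
step 4: low=(low[0]=0,low[1]=1,low[2]=2,low[3]=2,low[4]=?,low[5]=?); scc=(scc[0]=0,scc[1]=1,scc[2]=2,scc[3]=2,scc[4]=?,scc[5]=?)
step 5: low=(low[0]=0,low[1]=1,low[2]=2,low[3]=2,low[4]=4,low[5]=5); scc=(scc[0]=0,scc[1]=1,scc[2]=2,scc[3]=2,scc[4]=?,scc[5]=3)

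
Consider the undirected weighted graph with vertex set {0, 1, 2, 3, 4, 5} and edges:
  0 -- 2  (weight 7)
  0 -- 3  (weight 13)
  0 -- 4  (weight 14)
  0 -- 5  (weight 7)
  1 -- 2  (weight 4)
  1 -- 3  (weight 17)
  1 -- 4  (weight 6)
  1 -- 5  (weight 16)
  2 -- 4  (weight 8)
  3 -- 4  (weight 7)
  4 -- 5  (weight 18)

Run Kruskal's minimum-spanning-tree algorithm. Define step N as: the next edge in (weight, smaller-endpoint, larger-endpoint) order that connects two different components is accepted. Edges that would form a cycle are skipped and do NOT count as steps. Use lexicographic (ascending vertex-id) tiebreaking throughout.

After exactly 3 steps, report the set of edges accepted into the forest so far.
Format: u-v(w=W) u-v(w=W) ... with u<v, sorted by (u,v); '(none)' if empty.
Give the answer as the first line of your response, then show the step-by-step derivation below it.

0-2(w=7) 1-2(w=4) 1-4(w=6)

step 1: add edge 1-2 (w=4); MST = {1-2(w=4)}
step 2: add edge 1-4 (w=6); MST = {1-2(w=4) 1-4(w=6)}
step 3: add edge 0-2 (w=7); MST = {0-2(w=7) 1-2(w=4) 1-4(w=6)}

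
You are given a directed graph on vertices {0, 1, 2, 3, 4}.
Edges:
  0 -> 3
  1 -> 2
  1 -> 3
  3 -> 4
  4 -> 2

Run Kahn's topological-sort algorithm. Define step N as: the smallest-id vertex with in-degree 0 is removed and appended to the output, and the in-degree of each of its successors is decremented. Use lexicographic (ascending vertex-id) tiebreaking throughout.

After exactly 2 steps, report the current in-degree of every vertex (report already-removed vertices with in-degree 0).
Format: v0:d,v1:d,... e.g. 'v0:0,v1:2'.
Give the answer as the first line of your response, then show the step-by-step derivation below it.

v0:0,v1:0,v2:1,v3:0,v4:1

step 1: output 0; order=[0]; indeg=(0,0,2,1,1)
step 2: output 1; order=[0,1]; indeg=(0,0,1,0,1)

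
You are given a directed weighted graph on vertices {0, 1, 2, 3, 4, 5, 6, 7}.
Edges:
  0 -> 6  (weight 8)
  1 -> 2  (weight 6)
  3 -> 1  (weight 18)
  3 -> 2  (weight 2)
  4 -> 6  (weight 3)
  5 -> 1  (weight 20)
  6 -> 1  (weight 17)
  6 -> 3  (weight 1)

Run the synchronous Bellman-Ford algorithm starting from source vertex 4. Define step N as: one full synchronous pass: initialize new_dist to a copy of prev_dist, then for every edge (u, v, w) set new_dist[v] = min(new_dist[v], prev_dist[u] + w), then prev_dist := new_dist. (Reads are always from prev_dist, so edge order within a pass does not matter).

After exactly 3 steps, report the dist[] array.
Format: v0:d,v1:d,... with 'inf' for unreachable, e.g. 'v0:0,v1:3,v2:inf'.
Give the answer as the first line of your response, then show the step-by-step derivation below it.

v0:inf,v1:20,v2:6,v3:4,v4:0,v5:inf,v6:3,v7:inf

step 1: dist = v0:inf,v1:inf,v2:inf,v3:inf,v4:0,v5:inf,v6:3,v7:inf
step 2: dist = v0:inf,v1:20,v2:inf,v3:4,v4:0,v5:inf,v6:3,v7:inf
step 3: dist = v0:inf,v1:20,v2:6,v3:4,v4:0,v5:inf,v6:3,v7:inf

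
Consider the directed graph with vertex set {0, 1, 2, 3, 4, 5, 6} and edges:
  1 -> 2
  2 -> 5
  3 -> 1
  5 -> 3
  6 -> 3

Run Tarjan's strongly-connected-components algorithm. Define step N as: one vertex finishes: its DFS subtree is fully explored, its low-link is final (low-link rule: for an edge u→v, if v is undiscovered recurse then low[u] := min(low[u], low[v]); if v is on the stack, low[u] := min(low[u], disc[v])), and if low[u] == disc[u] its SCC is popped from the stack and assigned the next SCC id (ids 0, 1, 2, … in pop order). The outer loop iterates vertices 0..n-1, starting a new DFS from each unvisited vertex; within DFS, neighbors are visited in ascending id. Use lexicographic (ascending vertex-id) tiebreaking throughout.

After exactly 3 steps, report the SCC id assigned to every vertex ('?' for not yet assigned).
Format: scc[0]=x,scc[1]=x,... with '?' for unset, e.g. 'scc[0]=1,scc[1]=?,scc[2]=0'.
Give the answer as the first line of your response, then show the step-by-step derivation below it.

scc[0]=0,scc[1]=?,scc[2]=?,scc[3]=?,scc[4]=?,scc[5]=?,scc[6]=?

step 1: low=(low[0]=0,low[1]=?,low[2]=?,low[3]=?,low[4]=?,low[5]=?,low[6]=?); scc=(scc[0]=0,scc[1]=?,scc[2]=?,scc[3]=?,scc[4]=?,scc[5]=?,scc[6]=?)
step 2: low=(low[0]=0,low[1]=1,low[2]=2,low[3]=1,low[4]=?,low[5]=3,low[6]=?); scc=(scc[0]=0,scc[1]=?,scc[2]=?,scc[3]=?,scc[4]=?,scc[5]=?,scc[6]=?)
step 3: low=(low[0]=0,low[1]=1,low[2]=2,low[3]=1,low[4]=?,low[5]=1,low[6]=?); scc=(scc[0]=0,scc[1]=?,scc[2]=?,scc[3]=?,scc[4]=?,scc[5]=?,scc[6]=?)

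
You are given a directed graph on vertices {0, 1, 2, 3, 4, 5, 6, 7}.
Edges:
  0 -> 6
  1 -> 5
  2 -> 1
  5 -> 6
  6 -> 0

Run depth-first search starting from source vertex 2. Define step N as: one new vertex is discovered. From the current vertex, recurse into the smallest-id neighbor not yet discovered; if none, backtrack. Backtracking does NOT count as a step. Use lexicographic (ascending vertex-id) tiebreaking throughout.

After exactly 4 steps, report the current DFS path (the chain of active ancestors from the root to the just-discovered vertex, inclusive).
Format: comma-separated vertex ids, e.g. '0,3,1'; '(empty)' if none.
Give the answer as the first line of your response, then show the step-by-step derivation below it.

2,1,5,6

step 1: discover 2; path=2; order=2
step 2: discover 1; path=2>1; order=2,1
step 3: discover 5; path=2>1>5; order=2,1,5
step 4: discover 6; path=2>1>5>6; order=2,1,5,6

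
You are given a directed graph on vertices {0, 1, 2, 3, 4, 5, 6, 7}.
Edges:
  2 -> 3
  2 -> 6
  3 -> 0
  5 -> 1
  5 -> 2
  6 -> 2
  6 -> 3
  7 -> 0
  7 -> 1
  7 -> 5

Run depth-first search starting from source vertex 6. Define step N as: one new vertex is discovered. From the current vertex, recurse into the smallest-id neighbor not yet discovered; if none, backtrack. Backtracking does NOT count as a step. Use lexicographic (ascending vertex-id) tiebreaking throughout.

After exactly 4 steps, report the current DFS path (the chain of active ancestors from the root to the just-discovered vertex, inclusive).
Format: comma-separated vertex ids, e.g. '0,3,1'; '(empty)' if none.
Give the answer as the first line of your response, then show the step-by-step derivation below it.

6,2,3,0

step 1: discover 6; path=6; order=6
step 2: discover 2; path=6>2; order=6,2
step 3: discover 3; path=6>2>3; order=6,2,3
step 4: discover 0; path=6>2>3>0; order=6,2,3,0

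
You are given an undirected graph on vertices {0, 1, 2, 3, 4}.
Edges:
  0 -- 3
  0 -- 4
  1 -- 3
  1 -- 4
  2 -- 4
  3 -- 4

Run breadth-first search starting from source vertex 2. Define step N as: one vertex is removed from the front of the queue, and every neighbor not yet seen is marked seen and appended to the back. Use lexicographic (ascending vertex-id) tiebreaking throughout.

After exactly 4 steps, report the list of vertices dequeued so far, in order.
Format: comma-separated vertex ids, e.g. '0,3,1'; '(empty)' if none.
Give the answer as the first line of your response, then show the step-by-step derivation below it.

2,4,0,1

step 1: dequeue 2; queue=[4]; order=2
step 2: dequeue 4; queue=[0,1,3]; order=2,4
step 3: dequeue 0; queue=[1,3]; order=2,4,0
step 4: dequeue 1; queue=[3]; order=2,4,0,1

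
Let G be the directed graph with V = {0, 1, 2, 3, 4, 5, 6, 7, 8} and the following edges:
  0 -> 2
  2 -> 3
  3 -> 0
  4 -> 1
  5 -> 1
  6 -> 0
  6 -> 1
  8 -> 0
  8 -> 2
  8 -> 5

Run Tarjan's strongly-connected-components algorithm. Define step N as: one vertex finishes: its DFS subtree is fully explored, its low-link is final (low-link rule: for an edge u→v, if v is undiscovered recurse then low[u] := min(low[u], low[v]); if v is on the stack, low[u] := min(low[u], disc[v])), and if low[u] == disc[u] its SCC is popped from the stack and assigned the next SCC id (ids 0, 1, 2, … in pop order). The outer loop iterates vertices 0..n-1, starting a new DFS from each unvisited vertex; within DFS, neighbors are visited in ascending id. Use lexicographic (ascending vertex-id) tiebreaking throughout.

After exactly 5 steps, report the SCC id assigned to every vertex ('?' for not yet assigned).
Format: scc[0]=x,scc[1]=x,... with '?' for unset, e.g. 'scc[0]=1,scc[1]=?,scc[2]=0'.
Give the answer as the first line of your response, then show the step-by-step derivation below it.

scc[0]=0,scc[1]=1,scc[2]=0,scc[3]=0,scc[4]=2,scc[5]=?,scc[6]=?,scc[7]=?,scc[8]=?

step 1: low=(low[0]=0,low[1]=?,low[2]=1,low[3]=0,low[4]=?,low[5]=?,low[6]=?,low[7]=?,low[8]=?); scc=(scc[0]=?,scc[1]=?,scc[2]=?,scc[3]=?,scc[4]=?,scc[5]=?,scc[6]=?,scc[7]=?,scc[8]=?)
step 2: low=(low[0]=0,low[1]=?,low[2]=0,low[3]=0,low[4]=?,low[5]=?,low[6]=?,low[7]=?,low[8]=?); scc=(scc[0]=?,scc[1]=?,scc[2]=?,scc[3]=?,scc[4]=?,scc[5]=?,scc[6]=?,scc[7]=?,scc[8]=?)
step 3: low=(low[0]=0,low[1]=?,low[2]=0,low[3]=0,low[4]=?,low[5]=?,low[6]=?,low[7]=?,low[8]=?); scc=(scc[0]=0,scc[1]=?,scc[2]=0,scc[3]=0,scc[4]=?,scc[5]=?,scc[6]=?,scc[7]=?,scc[8]=?)
step 4: low=(low[0]=0,low[1]=3,low[2]=0,low[3]=0,low[4]=?,low[5]=?,low[6]=?,low[7]=?,low[8]=?); scc=(scc[0]=0,scc[1]=1,scc[2]=0,scc[3]=0,scc[4]=?,scc[5]=?,scc[6]=?,scc[7]=?,scc[8]=?)
step 5: low=(low[0]=0,low[1]=3,low[2]=0,low[3]=0,low[4]=4,low[5]=?,low[6]=?,low[7]=?,low[8]=?); scc=(scc[0]=0,scc[1]=1,scc[2]=0,scc[3]=0,scc[4]=2,scc[5]=?,scc[6]=?,scc[7]=?,scc[8]=?)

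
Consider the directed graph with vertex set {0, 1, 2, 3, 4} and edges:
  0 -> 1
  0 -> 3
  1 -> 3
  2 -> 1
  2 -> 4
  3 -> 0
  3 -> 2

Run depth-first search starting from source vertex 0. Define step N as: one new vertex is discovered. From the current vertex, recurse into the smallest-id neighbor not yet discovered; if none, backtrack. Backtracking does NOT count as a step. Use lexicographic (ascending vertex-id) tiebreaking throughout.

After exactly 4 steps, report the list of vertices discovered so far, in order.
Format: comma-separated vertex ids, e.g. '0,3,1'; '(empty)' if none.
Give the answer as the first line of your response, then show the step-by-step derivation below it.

0,1,3,2

step 1: discover 0; path=0; order=0
step 2: discover 1; path=0>1; order=0,1
step 3: discover 3; path=0>1>3; order=0,1,3
step 4: discover 2; path=0>1>3>2; order=0,1,3,2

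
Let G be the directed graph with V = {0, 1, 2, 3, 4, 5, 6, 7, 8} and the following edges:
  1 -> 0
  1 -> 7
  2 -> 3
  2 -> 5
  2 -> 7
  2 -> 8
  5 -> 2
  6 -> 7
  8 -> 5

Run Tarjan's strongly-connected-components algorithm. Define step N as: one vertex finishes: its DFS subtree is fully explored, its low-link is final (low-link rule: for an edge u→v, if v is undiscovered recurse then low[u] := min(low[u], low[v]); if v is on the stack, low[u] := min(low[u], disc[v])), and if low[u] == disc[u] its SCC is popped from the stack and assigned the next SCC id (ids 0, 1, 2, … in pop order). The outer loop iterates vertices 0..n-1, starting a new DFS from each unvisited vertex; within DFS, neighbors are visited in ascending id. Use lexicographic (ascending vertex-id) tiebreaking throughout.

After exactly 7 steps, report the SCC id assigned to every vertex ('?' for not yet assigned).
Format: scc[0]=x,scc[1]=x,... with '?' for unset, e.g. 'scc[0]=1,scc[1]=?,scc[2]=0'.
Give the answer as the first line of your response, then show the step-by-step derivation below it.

scc[0]=0,scc[1]=2,scc[2]=4,scc[3]=3,scc[4]=?,scc[5]=4,scc[6]=?,scc[7]=1,scc[8]=4

step 1: low=(low[0]=0,low[1]=?,low[2]=?,low[3]=?,low[4]=?,low[5]=?,low[6]=?,low[7]=?,low[8]=?); scc=(scc[0]=0,scc[1]=?,scc[2]=?,scc[3]=?,scc[4]=?,scc[5]=?,scc[6]=?,scc[7]=?,scc[8]=?)
step 2: low=(low[0]=0,low[1]=1,low[2]=?,low[3]=?,low[4]=?,low[5]=?,low[6]=?,low[7]=2,low[8]=?); scc=(scc[0]=0,scc[1]=?,scc[2]=?,scc[3]=?,scc[4]=?,scc[5]=?,scc[6]=?,scc[7]=1,scc[8]=?)
step 3: low=(low[0]=0,low[1]=1,low[2]=?,low[3]=?,low[4]=?,low[5]=?,low[6]=?,low[7]=2,low[8]=?); scc=(scc[0]=0,scc[1]=2,scc[2]=?,scc[3]=?,scc[4]=?,scc[5]=?,scc[6]=?,scc[7]=1,scc[8]=?)
step 4: low=(low[0]=0,low[1]=1,low[2]=3,low[3]=4,low[4]=?,low[5]=?,low[6]=?,low[7]=2,low[8]=?); scc=(scc[0]=0,scc[1]=2,scc[2]=?,scc[3]=3,scc[4]=?,scc[5]=?,scc[6]=?,scc[7]=1,scc[8]=?)
step 5: low=(low[0]=0,low[1]=1,low[2]=3,low[3]=4,low[4]=?,low[5]=3,low[6]=?,low[7]=2,low[8]=?); scc=(scc[0]=0,scc[1]=2,scc[2]=?,scc[3]=3,scc[4]=?,scc[5]=?,scc[6]=?,scc[7]=1,scc[8]=?)
step 6: low=(low[0]=0,low[1]=1,low[2]=3,low[3]=4,low[4]=?,low[5]=3,low[6]=?,low[7]=2,low[8]=5); scc=(scc[0]=0,scc[1]=2,scc[2]=?,scc[3]=3,scc[4]=?,scc[5]=?,scc[6]=?,scc[7]=1,scc[8]=?)
step 7: low=(low[0]=0,low[1]=1,low[2]=3,low[3]=4,low[4]=?,low[5]=3,low[6]=?,low[7]=2,low[8]=5); scc=(scc[0]=0,scc[1]=2,scc[2]=4,scc[3]=3,scc[4]=?,scc[5]=4,scc[6]=?,scc[7]=1,scc[8]=4)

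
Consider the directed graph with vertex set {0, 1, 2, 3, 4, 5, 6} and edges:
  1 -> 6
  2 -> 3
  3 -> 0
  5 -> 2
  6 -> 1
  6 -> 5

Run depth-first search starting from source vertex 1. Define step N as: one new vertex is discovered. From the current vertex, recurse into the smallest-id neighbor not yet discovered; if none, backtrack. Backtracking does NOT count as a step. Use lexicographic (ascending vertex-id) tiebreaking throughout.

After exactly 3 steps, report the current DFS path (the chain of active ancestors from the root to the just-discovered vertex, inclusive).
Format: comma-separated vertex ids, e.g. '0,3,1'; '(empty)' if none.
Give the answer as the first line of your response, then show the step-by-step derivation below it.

1,6,5

step 1: discover 1; path=1; order=1
step 2: discover 6; path=1>6; order=1,6
step 3: discover 5; path=1>6>5; order=1,6,5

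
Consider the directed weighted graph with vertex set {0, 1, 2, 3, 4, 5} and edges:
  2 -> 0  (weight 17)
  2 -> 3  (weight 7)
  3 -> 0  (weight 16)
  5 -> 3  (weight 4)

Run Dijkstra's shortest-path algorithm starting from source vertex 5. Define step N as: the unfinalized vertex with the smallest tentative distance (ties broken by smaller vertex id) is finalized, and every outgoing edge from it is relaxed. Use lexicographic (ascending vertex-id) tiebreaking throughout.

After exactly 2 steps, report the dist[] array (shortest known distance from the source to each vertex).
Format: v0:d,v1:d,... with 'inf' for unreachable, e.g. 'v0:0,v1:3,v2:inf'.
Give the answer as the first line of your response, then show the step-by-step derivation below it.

v0:20,v1:inf,v2:inf,v3:4,v4:inf,v5:0

step 1: dist = v0:inf,v1:inf,v2:inf,v3:4,v4:inf,v5:0
step 2: dist = v0:20,v1:inf,v2:inf,v3:4,v4:inf,v5:0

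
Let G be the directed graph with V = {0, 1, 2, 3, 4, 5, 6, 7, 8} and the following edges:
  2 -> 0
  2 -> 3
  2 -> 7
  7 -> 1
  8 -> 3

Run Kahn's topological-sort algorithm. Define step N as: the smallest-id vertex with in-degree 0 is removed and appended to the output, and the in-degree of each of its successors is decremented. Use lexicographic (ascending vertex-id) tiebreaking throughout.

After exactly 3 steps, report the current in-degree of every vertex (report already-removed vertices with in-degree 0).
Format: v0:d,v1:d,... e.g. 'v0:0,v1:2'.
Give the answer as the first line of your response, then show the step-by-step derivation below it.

v0:0,v1:1,v2:0,v3:1,v4:0,v5:0,v6:0,v7:0,v8:0

step 1: output 2; order=[2]; indeg=(0,1,0,1,0,0,0,0,0)
step 2: output 0; order=[2,0]; indeg=(0,1,0,1,0,0,0,0,0)
step 3: output 4; order=[2,0,4]; indeg=(0,1,0,1,0,0,0,0,0)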